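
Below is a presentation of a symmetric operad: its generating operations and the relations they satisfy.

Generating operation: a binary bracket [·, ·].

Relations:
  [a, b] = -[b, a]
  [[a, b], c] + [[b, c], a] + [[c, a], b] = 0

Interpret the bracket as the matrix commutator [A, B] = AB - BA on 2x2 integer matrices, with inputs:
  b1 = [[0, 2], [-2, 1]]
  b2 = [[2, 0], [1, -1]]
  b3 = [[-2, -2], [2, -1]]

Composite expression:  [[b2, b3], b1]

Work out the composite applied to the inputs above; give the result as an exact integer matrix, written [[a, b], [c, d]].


[[26, 2], [15, -26]]

[b2, b3] = [[2, -6], [-7, -2]]
[[b2, b3], b1] = [[26, 2], [15, -26]]


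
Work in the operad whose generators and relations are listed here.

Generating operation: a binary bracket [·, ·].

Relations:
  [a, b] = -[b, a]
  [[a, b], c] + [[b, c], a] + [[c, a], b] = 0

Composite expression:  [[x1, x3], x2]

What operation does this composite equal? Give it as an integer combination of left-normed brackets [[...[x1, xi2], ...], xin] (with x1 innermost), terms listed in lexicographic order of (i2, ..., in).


[[x1, x3], x2]

In the tensor algebra, words opening x1 carry the x1-anchored form.
Composite bracket: [[x1, x3], x2]
The bracket unfolds into 4 signed words via [a, b] = ab - ba (2^2 = 4).
Collect the words opening with x1:
  x1x3x2 appears with sign +1, giving the term +[[x1, x3], x2]


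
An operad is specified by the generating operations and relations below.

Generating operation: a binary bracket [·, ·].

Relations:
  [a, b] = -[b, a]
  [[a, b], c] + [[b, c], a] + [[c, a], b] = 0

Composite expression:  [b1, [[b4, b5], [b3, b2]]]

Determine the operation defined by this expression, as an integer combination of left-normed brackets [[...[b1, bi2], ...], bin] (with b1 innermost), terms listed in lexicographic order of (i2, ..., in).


Expand each bracket as ab - ba; the b1-initial words give the coefficients.
Composite bracket: [b1, [[b4, b5], [b3, b2]]]
The bracket unfolds into 16 signed words via [a, b] = ab - ba (2^4 = 16).
Keep just the words that open with b1:
  b1b2b3b4b5 (sign +1) contributes +[[[[b1, b2], b3], b4], b5]
  b1b2b3b5b4 (sign -1) contributes -[[[[b1, b2], b3], b5], b4]
  b1b3b2b4b5 (sign -1) contributes -[[[[b1, b3], b2], b4], b5]
  b1b3b2b5b4 (sign +1) contributes +[[[[b1, b3], b2], b5], b4]
  b1b4b5b2b3 (sign -1) contributes -[[[[b1, b4], b5], b2], b3]
  b1b4b5b3b2 (sign +1) contributes +[[[[b1, b4], b5], b3], b2]
  b1b5b4b2b3 (sign +1) contributes +[[[[b1, b5], b4], b2], b3]
  b1b5b4b3b2 (sign -1) contributes -[[[[b1, b5], b4], b3], b2]

[[[[b1, b2], b3], b4], b5] - [[[[b1, b2], b3], b5], b4] - [[[[b1, b3], b2], b4], b5] + [[[[b1, b3], b2], b5], b4] - [[[[b1, b4], b5], b2], b3] + [[[[b1, b4], b5], b3], b2] + [[[[b1, b5], b4], b2], b3] - [[[[b1, b5], b4], b3], b2]


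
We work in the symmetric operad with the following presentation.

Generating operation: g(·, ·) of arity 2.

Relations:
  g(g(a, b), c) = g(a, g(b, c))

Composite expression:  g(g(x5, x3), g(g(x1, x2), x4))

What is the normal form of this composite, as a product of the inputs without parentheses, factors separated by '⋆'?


x5 ⋆ x3 ⋆ x1 ⋆ x2 ⋆ x4


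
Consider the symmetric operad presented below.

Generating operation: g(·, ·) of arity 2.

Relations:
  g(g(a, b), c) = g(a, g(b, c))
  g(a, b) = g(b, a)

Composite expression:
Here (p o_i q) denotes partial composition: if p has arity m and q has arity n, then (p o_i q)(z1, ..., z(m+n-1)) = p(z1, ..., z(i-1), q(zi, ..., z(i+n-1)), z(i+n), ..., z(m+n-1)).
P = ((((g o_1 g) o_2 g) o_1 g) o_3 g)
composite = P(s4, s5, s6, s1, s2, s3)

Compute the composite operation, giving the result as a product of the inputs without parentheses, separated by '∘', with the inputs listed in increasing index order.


Reordering under g is free, so list the s-inputs canonically.
g(s4, s5) collapses to s4 ∘ s5
g(s6, s1) collapses to s6 ∘ s1
g(g(s6, s1), s2) collapses to s6 ∘ s1 ∘ s2
g(g(s4, s5), g(g(s6, s1), s2)) collapses to s4 ∘ s5 ∘ s6 ∘ s1 ∘ s2
g(g(g(s4, s5), g(g(s6, s1), s2)), s3) collapses to s4 ∘ s5 ∘ s6 ∘ s1 ∘ s2 ∘ s3
reordering the factors by index: s1 ∘ s2 ∘ s3 ∘ s4 ∘ s5 ∘ s6

s1 ∘ s2 ∘ s3 ∘ s4 ∘ s5 ∘ s6


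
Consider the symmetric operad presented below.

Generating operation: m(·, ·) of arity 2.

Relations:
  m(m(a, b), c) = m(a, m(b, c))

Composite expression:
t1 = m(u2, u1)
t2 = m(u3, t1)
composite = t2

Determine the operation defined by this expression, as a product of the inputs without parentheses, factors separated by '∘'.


u3 ∘ u2 ∘ u1


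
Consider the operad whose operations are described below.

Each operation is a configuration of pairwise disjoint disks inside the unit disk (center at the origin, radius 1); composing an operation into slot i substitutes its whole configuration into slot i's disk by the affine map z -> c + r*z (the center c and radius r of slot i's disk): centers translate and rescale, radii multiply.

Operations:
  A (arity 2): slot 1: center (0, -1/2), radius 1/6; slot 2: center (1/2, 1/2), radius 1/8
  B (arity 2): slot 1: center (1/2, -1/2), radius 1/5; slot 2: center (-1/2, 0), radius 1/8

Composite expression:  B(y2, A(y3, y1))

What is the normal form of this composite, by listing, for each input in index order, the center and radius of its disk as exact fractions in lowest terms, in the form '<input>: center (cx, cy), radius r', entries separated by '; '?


y1: center (-7/16, 1/16), radius 1/64; y2: center (1/2, -1/2), radius 1/5; y3: center (-1/2, -1/16), radius 1/48


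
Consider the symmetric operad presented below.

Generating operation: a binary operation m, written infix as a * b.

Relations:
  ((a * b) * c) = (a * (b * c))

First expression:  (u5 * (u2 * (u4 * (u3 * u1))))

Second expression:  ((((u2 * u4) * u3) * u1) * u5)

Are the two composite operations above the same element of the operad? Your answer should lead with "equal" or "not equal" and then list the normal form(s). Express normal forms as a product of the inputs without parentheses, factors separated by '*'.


In normal form, the first expression is u5 * u2 * u4 * u3 * u1
In normal form, the second expression is u2 * u4 * u3 * u1 * u5
No match — not equal.

not equal; the first gives u5 * u2 * u4 * u3 * u1 and the second u2 * u4 * u3 * u1 * u5


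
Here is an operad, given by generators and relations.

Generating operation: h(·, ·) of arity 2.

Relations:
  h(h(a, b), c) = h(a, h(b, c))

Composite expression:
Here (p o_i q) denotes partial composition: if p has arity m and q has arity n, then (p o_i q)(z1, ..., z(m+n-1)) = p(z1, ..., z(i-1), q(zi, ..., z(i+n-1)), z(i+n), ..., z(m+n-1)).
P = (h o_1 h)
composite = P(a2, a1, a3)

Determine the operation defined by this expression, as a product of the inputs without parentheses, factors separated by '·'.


Key point: h is associative — brackets drop, the a-order remains.
h(a2, a1) flattens to a2 · a1
h(h(a2, a1), a3) flattens to a2 · a1 · a3

a2 · a1 · a3


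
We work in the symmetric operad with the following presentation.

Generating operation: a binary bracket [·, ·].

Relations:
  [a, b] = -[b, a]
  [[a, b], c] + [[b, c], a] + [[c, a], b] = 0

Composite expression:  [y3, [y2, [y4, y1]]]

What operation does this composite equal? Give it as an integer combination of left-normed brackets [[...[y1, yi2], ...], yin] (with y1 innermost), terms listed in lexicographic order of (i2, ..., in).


Antisymmetry and Jacobi reduce to y1-anchored left-normed brackets.
Composite bracket: [y3, [y2, [y4, y1]]]
Full expansion: 8 signed words from ab - ba (2^3 = 8).
Only words starting with y1 matter:
  y1y4y2y3 (sign -1) contributes -[[[y1, y4], y2], y3]

-[[[y1, y4], y2], y3]


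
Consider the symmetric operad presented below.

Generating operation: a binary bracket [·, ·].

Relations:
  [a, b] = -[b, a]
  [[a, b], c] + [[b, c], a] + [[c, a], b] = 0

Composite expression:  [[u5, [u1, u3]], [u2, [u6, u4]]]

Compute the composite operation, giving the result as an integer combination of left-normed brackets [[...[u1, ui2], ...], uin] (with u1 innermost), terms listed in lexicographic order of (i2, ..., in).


[[[[[u1, u3], u5], u2], u4], u6] - [[[[[u1, u3], u5], u2], u6], u4] - [[[[[u1, u3], u5], u4], u6], u2] + [[[[[u1, u3], u5], u6], u4], u2]

Antisymmetry and Jacobi reduce to u1-anchored left-normed brackets.
Composite bracket: [[u5, [u1, u3]], [u2, [u6, u4]]]
Each bracket splits as ab - ba, giving 32 signed words (2^5 = 32).
Collect the words opening with u1:
  the word u1u3u5u2u4u6 carries sign +1 and contributes +[[[[[u1, u3], u5], u2], u4], u6]
  the word u1u3u5u2u6u4 carries sign -1 and contributes -[[[[[u1, u3], u5], u2], u6], u4]
  the word u1u3u5u4u6u2 carries sign -1 and contributes -[[[[[u1, u3], u5], u4], u6], u2]
  the word u1u3u5u6u4u2 carries sign +1 and contributes +[[[[[u1, u3], u5], u6], u4], u2]


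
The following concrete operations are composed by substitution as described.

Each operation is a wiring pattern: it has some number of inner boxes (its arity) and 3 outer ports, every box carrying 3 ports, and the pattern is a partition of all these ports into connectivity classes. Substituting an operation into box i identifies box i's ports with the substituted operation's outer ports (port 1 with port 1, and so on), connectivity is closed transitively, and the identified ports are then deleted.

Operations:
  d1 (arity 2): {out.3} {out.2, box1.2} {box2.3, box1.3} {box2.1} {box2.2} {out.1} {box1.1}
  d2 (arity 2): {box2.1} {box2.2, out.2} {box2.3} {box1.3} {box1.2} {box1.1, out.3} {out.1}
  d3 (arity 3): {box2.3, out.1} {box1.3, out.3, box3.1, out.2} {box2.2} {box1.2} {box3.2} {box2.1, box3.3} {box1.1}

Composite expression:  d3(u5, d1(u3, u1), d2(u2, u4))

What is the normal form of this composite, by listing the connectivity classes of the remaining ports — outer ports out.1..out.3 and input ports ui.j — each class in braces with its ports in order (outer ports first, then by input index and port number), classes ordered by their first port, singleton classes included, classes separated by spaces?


Treat the ports identified at d3 as solder joints: merge, then drop.
the subtree at d1 composes to {out.1} {out.2, u3.2} {out.3} {u1.1} {u1.2} {u1.3, u3.3} {u3.1} on (u3, u1); out.j = own outer ports
the subtree at d2 composes to {out.1} {out.2, u4.2} {out.3, u2.1} {u2.2} {u2.3} {u4.1} {u4.3} on (u2, u4); out.j = own outer ports
the subtree at d3 composes to {out.1} {out.2, out.3, u5.3} {u1.1} {u1.2} {u1.3, u3.3} {u2.1} {u2.2} {u2.3} {u3.1} {u3.2} {u4.1} {u4.2} {u4.3} {u5.1} {u5.2} on (u5, u3, u1, u2, u4); out.j = own outer ports

{out.1} {out.2, out.3, u5.3} {u1.1} {u1.2} {u1.3, u3.3} {u2.1} {u2.2} {u2.3} {u3.1} {u3.2} {u4.1} {u4.2} {u4.3} {u5.1} {u5.2}


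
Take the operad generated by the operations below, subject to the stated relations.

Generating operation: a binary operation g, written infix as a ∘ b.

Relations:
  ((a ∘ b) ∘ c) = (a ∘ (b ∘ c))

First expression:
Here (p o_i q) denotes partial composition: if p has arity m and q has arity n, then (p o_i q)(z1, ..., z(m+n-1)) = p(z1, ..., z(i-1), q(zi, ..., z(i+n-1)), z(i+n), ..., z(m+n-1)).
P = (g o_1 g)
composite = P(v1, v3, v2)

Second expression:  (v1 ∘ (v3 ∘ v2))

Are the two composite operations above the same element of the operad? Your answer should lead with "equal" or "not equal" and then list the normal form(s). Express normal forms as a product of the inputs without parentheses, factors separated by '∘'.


equal; the common form is v1 ∘ v3 ∘ v2

Normal form of the first expression: v1 ∘ v3 ∘ v2
Normal form of the second expression: v1 ∘ v3 ∘ v2
One common form — equal.


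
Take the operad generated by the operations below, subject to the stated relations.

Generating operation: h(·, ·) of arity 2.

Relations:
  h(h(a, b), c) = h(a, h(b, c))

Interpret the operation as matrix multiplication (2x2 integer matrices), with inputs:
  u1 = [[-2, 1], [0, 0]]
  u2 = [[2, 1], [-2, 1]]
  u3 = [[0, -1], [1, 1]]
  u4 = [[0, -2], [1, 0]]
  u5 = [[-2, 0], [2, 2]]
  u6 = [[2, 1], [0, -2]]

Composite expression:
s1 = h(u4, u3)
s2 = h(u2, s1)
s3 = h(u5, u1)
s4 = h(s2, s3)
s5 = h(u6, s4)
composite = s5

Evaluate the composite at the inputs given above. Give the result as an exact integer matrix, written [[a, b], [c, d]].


h(u4, u3) = [[-2, -2], [0, -1]]
h(u2, h(u4, u3)) = [[-4, -5], [4, 3]]
h(u5, u1) = [[4, -2], [-4, 2]]
h(h(u2, h(u4, u3)), h(u5, u1)) = [[4, -2], [4, -2]]
h(u6, h(h(u2, h(u4, u3)), h(u5, u1))) = [[12, -6], [-8, 4]]

[[12, -6], [-8, 4]]


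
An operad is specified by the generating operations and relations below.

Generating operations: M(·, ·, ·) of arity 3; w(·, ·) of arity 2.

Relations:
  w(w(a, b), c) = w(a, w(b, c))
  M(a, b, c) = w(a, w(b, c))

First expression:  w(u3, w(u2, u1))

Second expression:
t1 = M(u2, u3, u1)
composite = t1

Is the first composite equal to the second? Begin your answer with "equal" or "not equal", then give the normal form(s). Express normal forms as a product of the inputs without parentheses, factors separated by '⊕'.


The first composite normalizes to u3 ⊕ u2 ⊕ u1
The second composite normalizes to u2 ⊕ u3 ⊕ u1
The normal forms differ: not equal.

not equal; first: u3 ⊕ u2 ⊕ u1; second: u2 ⊕ u3 ⊕ u1


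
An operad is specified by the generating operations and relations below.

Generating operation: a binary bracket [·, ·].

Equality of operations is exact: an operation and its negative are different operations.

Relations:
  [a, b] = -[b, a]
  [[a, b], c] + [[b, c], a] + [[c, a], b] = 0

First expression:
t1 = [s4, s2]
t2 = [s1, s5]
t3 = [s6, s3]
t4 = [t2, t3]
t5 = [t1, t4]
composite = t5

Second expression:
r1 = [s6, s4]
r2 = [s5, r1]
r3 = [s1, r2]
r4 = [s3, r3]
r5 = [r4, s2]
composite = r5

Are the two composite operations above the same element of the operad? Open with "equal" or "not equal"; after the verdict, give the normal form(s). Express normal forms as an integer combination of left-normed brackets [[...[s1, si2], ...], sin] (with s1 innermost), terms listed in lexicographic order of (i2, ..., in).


Normal form of the first expression: -[[[[[s1, s5], s3], s6], s2], s4] + [[[[[s1, s5], s3], s6], s4], s2] + [[[[[s1, s5], s6], s3], s2], s4] - [[[[[s1, s5], s6], s3], s4], s2]
Normal form of the second expression: -[[[[[s1, s4], s6], s5], s3], s2] + [[[[[s1, s5], s4], s6], s3], s2] - [[[[[s1, s5], s6], s4], s3], s2] + [[[[[s1, s6], s4], s5], s3], s2]
No match — not equal.

not equal; first: -[[[[[s1, s5], s3], s6], s2], s4] + [[[[[s1, s5], s3], s6], s4], s2] + [[[[[s1, s5], s6], s3], s2], s4] - [[[[[s1, s5], s6], s3], s4], s2]; second: -[[[[[s1, s4], s6], s5], s3], s2] + [[[[[s1, s5], s4], s6], s3], s2] - [[[[[s1, s5], s6], s4], s3], s2] + [[[[[s1, s6], s4], s5], s3], s2]


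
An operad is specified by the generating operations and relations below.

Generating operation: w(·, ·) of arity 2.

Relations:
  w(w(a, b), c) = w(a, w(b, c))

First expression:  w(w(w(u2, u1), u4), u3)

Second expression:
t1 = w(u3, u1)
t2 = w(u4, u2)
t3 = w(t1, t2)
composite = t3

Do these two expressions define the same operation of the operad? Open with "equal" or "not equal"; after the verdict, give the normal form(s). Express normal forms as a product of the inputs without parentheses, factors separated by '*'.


The first expression reduces to u2 * u1 * u4 * u3
The second expression reduces to u3 * u1 * u4 * u2
The normal forms differ: not equal.

not equal; the first gives u2 * u1 * u4 * u3 and the second u3 * u1 * u4 * u2


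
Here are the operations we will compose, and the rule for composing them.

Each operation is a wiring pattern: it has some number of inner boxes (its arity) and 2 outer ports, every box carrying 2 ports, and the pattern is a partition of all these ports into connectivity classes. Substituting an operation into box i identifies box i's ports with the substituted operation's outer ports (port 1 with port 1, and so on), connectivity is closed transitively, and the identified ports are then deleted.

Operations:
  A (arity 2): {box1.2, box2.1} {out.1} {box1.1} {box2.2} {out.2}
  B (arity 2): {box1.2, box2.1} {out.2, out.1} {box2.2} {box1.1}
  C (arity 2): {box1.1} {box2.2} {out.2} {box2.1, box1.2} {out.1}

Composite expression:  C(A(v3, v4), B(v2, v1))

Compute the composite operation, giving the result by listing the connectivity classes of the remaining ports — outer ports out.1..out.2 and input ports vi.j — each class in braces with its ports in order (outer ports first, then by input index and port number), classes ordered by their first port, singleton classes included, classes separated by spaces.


{out.1} {out.2} {v1.1, v2.2} {v1.2} {v2.1} {v3.1} {v3.2, v4.1} {v4.2}

Treat the ports identified at C as solder joints: merge, then drop.
the subtree at A composes to {out.1} {out.2} {v3.1} {v3.2, v4.1} {v4.2} on (v3, v4); out.j = own outer ports
the subtree at B composes to {out.1, out.2} {v1.1, v2.2} {v1.2} {v2.1} on (v2, v1); out.j = own outer ports
the subtree at C composes to {out.1} {out.2} {v1.1, v2.2} {v1.2} {v2.1} {v3.1} {v3.2, v4.1} {v4.2} on (v3, v4, v2, v1); out.j = own outer ports


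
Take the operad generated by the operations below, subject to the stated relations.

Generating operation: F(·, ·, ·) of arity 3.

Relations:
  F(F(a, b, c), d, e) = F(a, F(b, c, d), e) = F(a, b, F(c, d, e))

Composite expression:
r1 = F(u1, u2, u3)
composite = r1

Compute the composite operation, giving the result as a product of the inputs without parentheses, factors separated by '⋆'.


u1 ⋆ u2 ⋆ u3

Key point: F is associative — brackets drop, the u-order remains.
F(u1, u2, u3) linearizes to u1 ⋆ u2 ⋆ u3


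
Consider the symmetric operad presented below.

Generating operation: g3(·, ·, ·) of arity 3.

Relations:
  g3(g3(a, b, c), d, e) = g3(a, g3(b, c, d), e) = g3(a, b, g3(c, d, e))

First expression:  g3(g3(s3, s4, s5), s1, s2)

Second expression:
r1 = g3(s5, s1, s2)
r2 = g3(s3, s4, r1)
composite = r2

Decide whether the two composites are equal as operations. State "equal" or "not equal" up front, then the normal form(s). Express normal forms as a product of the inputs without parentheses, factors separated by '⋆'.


equal — both sides give s3 ⋆ s4 ⋆ s5 ⋆ s1 ⋆ s2

In normal form, the first expression is s3 ⋆ s4 ⋆ s5 ⋆ s1 ⋆ s2
In normal form, the second expression is s3 ⋆ s4 ⋆ s5 ⋆ s1 ⋆ s2
Same normal form: equal.


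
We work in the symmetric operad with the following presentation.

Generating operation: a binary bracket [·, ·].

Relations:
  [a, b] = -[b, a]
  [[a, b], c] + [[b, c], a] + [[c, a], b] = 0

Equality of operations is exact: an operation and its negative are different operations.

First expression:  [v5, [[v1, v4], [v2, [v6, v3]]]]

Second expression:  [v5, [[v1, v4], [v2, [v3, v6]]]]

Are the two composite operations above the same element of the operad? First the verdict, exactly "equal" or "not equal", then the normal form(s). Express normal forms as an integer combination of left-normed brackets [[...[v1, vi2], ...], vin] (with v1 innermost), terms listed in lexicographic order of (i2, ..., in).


Normal form of the first expression: [[[[[v1, v4], v2], v3], v6], v5] - [[[[[v1, v4], v2], v6], v3], v5] - [[[[[v1, v4], v3], v6], v2], v5] + [[[[[v1, v4], v6], v3], v2], v5]
Normal form of the second expression: -[[[[[v1, v4], v2], v3], v6], v5] + [[[[[v1, v4], v2], v6], v3], v5] + [[[[[v1, v4], v3], v6], v2], v5] - [[[[[v1, v4], v6], v3], v2], v5]
They disagree, so not equal.

not equal; first: [[[[[v1, v4], v2], v3], v6], v5] - [[[[[v1, v4], v2], v6], v3], v5] - [[[[[v1, v4], v3], v6], v2], v5] + [[[[[v1, v4], v6], v3], v2], v5]; second: -[[[[[v1, v4], v2], v3], v6], v5] + [[[[[v1, v4], v2], v6], v3], v5] + [[[[[v1, v4], v3], v6], v2], v5] - [[[[[v1, v4], v6], v3], v2], v5]


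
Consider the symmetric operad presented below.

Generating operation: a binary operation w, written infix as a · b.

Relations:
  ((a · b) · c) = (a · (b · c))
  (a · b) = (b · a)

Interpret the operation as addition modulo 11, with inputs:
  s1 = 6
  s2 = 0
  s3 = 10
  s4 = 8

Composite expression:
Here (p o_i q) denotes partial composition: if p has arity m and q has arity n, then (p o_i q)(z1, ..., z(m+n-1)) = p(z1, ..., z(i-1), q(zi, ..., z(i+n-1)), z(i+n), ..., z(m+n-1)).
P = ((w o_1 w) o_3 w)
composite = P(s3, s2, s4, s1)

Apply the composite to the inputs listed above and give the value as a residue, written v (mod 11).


2 (mod 11)

(s3 · s2) = 10
(s4 · s1) = 3
((s3 · s2) · (s4 · s1)) = 2


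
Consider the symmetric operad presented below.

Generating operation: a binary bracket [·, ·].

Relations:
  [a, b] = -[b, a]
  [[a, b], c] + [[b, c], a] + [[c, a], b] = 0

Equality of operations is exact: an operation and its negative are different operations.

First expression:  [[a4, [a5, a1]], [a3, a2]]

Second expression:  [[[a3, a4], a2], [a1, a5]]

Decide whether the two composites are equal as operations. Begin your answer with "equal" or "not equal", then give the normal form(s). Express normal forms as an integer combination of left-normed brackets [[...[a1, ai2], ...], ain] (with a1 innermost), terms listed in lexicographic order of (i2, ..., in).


Reducing the first expression gives -[[[[a1, a5], a4], a2], a3] + [[[[a1, a5], a4], a3], a2]
Reducing the second expression gives [[[[a1, a5], a2], a3], a4] - [[[[a1, a5], a2], a4], a3] - [[[[a1, a5], a3], a4], a2] + [[[[a1, a5], a4], a3], a2]
The forms do not match — not equal.

not equal; first: -[[[[a1, a5], a4], a2], a3] + [[[[a1, a5], a4], a3], a2]; second: [[[[a1, a5], a2], a3], a4] - [[[[a1, a5], a2], a4], a3] - [[[[a1, a5], a3], a4], a2] + [[[[a1, a5], a4], a3], a2]


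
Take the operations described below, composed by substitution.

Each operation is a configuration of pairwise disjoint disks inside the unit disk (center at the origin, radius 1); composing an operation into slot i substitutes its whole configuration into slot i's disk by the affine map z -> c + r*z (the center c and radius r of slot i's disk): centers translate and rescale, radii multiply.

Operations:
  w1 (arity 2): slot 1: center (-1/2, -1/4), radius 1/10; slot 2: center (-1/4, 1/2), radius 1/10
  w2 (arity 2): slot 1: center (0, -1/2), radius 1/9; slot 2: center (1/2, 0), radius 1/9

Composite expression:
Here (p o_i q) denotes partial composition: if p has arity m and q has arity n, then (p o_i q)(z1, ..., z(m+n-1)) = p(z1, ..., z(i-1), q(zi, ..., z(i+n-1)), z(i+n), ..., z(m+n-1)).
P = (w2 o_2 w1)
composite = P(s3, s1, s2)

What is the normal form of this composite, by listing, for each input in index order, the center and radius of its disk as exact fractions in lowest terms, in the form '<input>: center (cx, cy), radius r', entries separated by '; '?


s1: center (4/9, -1/36), radius 1/90; s2: center (17/36, 1/18), radius 1/90; s3: center (0, -1/2), radius 1/9


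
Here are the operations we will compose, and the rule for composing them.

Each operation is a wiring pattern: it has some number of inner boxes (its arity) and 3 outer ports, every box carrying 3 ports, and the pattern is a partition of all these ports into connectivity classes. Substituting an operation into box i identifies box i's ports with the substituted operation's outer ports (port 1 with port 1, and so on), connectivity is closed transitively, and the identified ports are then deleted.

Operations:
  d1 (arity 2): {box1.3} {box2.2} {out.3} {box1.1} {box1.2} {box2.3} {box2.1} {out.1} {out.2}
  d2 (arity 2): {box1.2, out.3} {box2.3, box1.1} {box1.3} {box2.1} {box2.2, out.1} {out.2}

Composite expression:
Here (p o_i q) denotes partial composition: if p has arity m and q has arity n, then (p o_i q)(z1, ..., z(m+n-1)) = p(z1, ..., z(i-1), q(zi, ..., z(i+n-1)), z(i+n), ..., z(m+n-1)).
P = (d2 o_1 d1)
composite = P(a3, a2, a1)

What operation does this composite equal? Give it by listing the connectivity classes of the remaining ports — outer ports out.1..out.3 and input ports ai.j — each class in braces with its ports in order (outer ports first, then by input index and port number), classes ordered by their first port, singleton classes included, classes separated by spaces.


{out.1, a1.2} {out.2} {out.3} {a1.1} {a1.3} {a2.1} {a2.2} {a2.3} {a3.1} {a3.2} {a3.3}

Substituting into d2 glues patterns; closure does the rest.
stage d1: inputs (a3, a2), connectivity {out.1} {out.2} {out.3} {a2.1} {a2.2} {a2.3} {a3.1} {a3.2} {a3.3}, out.j its boundary
stage d2: inputs (a3, a2, a1), connectivity {out.1, a1.2} {out.2} {out.3} {a1.1} {a1.3} {a2.1} {a2.2} {a2.3} {a3.1} {a3.2} {a3.3}, out.j its boundary


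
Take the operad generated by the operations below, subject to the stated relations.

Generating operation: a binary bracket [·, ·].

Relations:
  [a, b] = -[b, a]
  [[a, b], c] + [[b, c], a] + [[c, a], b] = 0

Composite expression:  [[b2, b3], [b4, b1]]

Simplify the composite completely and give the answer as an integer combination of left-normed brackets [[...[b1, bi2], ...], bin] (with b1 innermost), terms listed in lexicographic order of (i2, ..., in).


[[[b1, b4], b2], b3] - [[[b1, b4], b3], b2]

In the tensor algebra, words opening b1 carry the b1-anchored form.
Composite bracket: [[b2, b3], [b4, b1]]
Applying ab - ba throughout gives 8 signed words (2^3 = 8).
Coefficients come from the b1-initial words:
  sign of b1b4b2b3 is +1, so it contributes +[[[b1, b4], b2], b3]
  sign of b1b4b3b2 is -1, so it contributes -[[[b1, b4], b3], b2]


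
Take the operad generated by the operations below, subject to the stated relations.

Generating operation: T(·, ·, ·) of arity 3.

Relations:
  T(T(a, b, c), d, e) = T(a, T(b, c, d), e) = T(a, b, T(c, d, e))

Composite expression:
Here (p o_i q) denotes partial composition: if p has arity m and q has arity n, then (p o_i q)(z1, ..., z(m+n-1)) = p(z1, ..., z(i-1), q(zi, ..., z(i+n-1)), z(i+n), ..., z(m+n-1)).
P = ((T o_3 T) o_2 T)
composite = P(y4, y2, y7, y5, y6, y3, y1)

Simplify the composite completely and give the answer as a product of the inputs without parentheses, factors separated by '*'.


y4 * y2 * y7 * y5 * y6 * y3 * y1

Key point: T is associative — brackets drop, the y-order remains.
T(y2, y7, y5) flattens to y2 * y7 * y5
T(y6, y3, y1) flattens to y6 * y3 * y1
T(y4, T(y2, y7, y5), T(y6, y3, y1)) flattens to y4 * y2 * y7 * y5 * y6 * y3 * y1


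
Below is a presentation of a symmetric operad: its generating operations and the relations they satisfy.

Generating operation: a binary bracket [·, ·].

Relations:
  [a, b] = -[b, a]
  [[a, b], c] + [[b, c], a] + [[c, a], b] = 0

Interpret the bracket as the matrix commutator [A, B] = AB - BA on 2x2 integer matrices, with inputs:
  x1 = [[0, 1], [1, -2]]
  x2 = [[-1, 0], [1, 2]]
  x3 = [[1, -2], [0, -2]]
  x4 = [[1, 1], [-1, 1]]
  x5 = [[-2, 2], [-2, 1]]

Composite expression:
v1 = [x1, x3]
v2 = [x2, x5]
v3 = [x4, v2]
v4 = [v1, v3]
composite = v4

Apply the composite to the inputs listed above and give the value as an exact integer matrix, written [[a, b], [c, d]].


[[-40, -194], [-106, 40]]


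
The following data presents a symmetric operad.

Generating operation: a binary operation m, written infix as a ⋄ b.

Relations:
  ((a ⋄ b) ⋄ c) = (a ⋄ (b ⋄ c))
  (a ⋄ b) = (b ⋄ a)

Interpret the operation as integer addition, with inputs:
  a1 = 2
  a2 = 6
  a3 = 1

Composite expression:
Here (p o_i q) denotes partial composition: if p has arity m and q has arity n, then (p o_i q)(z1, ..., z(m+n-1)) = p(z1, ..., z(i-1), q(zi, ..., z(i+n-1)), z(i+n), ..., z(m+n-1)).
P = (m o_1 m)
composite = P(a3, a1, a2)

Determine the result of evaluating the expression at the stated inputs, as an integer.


9


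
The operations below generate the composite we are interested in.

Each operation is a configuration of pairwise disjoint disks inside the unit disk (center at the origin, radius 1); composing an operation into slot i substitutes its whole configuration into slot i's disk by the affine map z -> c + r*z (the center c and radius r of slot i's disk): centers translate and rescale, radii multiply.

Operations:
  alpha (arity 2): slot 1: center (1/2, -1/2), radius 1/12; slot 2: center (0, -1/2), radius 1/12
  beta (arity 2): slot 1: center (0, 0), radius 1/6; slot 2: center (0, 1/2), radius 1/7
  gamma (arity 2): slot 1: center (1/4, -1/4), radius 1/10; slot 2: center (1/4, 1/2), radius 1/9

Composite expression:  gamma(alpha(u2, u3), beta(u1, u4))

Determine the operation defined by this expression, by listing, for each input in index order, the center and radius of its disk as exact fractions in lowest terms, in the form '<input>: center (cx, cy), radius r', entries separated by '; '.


u1: center (1/4, 1/2), radius 1/54; u2: center (3/10, -3/10), radius 1/120; u3: center (1/4, -3/10), radius 1/120; u4: center (1/4, 5/9), radius 1/63

Only the slot chain above each u matters under gamma; compose those maps.
input u2: composing its 2 substitution steps yields center (3/10, -3/10), radius 1/120
input u3: composing its 2 substitution steps yields center (1/4, -3/10), radius 1/120
input u1: composing its 2 substitution steps yields center (1/4, 1/2), radius 1/54
input u4: composing its 2 substitution steps yields center (1/4, 5/9), radius 1/63


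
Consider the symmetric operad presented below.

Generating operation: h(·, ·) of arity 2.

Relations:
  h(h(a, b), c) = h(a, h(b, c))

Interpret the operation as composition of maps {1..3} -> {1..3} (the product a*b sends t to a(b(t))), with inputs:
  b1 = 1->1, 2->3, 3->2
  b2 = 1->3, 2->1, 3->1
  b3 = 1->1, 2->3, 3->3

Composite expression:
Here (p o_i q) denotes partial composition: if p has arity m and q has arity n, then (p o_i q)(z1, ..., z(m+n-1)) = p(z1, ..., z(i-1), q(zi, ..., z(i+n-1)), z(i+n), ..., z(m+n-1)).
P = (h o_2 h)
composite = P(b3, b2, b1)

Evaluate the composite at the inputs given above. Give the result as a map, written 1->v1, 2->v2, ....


1->3, 2->1, 3->1


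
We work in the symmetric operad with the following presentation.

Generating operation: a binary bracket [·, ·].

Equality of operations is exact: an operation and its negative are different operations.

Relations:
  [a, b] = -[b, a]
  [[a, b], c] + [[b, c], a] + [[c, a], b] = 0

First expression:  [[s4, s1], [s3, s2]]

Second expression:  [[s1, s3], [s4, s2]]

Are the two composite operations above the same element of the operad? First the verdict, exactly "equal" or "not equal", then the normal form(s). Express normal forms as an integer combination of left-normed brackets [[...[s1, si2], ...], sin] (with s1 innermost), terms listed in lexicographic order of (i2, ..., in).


In normal form, the first expression is [[[s1, s4], s2], s3] - [[[s1, s4], s3], s2]
In normal form, the second expression is -[[[s1, s3], s2], s4] + [[[s1, s3], s4], s2]
No match — not equal.

not equal: they reduce to [[[s1, s4], s2], s3] - [[[s1, s4], s3], s2] and -[[[s1, s3], s2], s4] + [[[s1, s3], s4], s2]


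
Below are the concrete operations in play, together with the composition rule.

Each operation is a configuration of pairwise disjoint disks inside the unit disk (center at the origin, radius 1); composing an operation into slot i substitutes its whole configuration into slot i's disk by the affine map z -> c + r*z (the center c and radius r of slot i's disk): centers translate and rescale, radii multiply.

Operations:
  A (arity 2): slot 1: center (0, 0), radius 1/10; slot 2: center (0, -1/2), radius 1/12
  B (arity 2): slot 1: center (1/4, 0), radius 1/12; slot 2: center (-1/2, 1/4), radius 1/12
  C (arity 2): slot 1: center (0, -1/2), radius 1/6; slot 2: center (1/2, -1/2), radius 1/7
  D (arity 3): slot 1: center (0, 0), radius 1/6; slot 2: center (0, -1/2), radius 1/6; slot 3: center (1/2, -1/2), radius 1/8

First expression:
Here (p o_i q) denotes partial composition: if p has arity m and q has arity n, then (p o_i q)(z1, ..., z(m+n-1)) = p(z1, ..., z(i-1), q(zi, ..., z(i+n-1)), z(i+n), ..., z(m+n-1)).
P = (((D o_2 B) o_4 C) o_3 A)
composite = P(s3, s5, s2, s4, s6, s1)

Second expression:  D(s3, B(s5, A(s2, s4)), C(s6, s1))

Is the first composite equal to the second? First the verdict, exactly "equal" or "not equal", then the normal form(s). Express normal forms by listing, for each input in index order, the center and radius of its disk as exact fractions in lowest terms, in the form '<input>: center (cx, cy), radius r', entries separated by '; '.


The first expression, normalized: s1: center (9/16, -9/16), radius 1/56; s2: center (-1/12, -11/24), radius 1/720; s3: center (0, 0), radius 1/6; s4: center (-1/12, -67/144), radius 1/864; s5: center (1/24, -1/2), radius 1/72; s6: center (1/2, -9/16), radius 1/48
The second expression, normalized: s1: center (9/16, -9/16), radius 1/56; s2: center (-1/12, -11/24), radius 1/720; s3: center (0, 0), radius 1/6; s4: center (-1/12, -67/144), radius 1/864; s5: center (1/24, -1/2), radius 1/72; s6: center (1/2, -9/16), radius 1/48
Same normal form: equal.

equal: each reduces to s1: center (9/16, -9/16), radius 1/56; s2: center (-1/12, -11/24), radius 1/720; s3: center (0, 0), radius 1/6; s4: center (-1/12, -67/144), radius 1/864; s5: center (1/24, -1/2), radius 1/72; s6: center (1/2, -9/16), radius 1/48


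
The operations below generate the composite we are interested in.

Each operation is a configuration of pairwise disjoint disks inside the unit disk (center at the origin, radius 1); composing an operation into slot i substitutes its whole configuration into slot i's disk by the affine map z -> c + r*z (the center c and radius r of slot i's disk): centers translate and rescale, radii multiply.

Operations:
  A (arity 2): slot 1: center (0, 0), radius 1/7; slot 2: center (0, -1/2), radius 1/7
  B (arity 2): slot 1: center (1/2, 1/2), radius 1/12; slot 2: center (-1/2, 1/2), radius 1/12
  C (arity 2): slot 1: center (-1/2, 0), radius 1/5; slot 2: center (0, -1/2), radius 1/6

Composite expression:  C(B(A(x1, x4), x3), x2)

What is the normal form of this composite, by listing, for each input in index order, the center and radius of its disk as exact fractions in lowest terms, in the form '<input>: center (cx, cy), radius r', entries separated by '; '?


x1: center (-2/5, 1/10), radius 1/420; x2: center (0, -1/2), radius 1/6; x3: center (-3/5, 1/10), radius 1/60; x4: center (-2/5, 11/120), radius 1/420

Each x-disk chains the slot maps above it in C; radii multiply.
for x1, the 3-step affine chain lands on center (-2/5, 1/10), radius 1/420
for x4, the 3-step affine chain lands on center (-2/5, 11/120), radius 1/420
for x3, the 2-step affine chain lands on center (-3/5, 1/10), radius 1/60
for x2, the 1-step affine chain lands on center (0, -1/2), radius 1/6


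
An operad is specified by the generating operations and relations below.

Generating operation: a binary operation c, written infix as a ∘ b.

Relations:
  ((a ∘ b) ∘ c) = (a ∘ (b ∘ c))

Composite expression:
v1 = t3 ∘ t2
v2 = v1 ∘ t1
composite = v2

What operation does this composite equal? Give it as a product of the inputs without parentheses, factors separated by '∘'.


t3 ∘ t2 ∘ t1

Every regrouping of c is equal, so read the t-inputs in written order.
(t3 ∘ t2) unparenthesizes to t3 ∘ t2
((t3 ∘ t2) ∘ t1) unparenthesizes to t3 ∘ t2 ∘ t1


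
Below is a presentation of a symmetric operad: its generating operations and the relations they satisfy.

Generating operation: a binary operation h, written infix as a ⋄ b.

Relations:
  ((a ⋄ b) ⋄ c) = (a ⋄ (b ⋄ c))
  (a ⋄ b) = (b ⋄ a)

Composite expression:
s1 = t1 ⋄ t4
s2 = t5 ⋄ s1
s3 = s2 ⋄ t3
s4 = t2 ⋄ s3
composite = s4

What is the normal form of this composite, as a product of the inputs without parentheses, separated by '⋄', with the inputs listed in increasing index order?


t1 ⋄ t2 ⋄ t3 ⋄ t4 ⋄ t5

Key point: h commutes, so take the t-inputs in any fixed order.
(t1 ⋄ t4) unparenthesizes to t1 ⋄ t4
(t5 ⋄ (t1 ⋄ t4)) unparenthesizes to t5 ⋄ t1 ⋄ t4
((t5 ⋄ (t1 ⋄ t4)) ⋄ t3) unparenthesizes to t5 ⋄ t1 ⋄ t4 ⋄ t3
(t2 ⋄ ((t5 ⋄ (t1 ⋄ t4)) ⋄ t3)) unparenthesizes to t2 ⋄ t5 ⋄ t1 ⋄ t4 ⋄ t3
the factors in increasing index order: t1 ⋄ t2 ⋄ t3 ⋄ t4 ⋄ t5


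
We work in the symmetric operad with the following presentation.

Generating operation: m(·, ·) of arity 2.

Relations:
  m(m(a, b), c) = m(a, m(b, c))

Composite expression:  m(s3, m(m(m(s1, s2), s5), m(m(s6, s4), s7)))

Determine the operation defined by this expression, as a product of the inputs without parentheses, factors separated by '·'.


s3 · s1 · s2 · s5 · s6 · s4 · s7

Associativity of m dissolves the nesting; only the s-input order survives.
m(s1, s2) reduces to s1 · s2
m(m(s1, s2), s5) reduces to s1 · s2 · s5
m(s6, s4) reduces to s6 · s4
m(m(s6, s4), s7) reduces to s6 · s4 · s7
m(m(m(s1, s2), s5), m(m(s6, s4), s7)) reduces to s1 · s2 · s5 · s6 · s4 · s7
m(s3, m(m(m(s1, s2), s5), m(m(s6, s4), s7))) reduces to s3 · s1 · s2 · s5 · s6 · s4 · s7


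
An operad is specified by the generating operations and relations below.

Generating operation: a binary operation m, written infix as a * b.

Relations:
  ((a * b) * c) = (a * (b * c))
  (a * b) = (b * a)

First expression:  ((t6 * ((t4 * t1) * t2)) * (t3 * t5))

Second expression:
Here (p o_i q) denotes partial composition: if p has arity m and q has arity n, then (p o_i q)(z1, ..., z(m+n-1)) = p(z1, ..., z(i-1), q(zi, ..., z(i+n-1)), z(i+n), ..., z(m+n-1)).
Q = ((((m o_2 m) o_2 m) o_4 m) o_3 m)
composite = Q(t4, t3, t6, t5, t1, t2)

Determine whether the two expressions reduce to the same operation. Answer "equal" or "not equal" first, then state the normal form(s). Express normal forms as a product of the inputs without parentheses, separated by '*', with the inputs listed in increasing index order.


equal; the common form is t1 * t2 * t3 * t4 * t5 * t6


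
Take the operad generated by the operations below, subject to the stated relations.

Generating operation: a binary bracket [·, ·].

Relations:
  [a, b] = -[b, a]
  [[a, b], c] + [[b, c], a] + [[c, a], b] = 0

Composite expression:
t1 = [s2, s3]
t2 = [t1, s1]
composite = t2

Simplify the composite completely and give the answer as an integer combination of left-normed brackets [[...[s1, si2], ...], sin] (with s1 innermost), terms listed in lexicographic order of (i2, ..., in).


-[[s1, s2], s3] + [[s1, s3], s2]

Antisymmetry and Jacobi reduce to s1-anchored left-normed brackets.
Composite bracket: [[s2, s3], s1]
Applying ab - ba throughout gives 4 signed words (2^2 = 4).
Only words starting with s1 matter:
  sign of s1s2s3 is -1, so it contributes -[[s1, s2], s3]
  sign of s1s3s2 is +1, so it contributes +[[s1, s3], s2]


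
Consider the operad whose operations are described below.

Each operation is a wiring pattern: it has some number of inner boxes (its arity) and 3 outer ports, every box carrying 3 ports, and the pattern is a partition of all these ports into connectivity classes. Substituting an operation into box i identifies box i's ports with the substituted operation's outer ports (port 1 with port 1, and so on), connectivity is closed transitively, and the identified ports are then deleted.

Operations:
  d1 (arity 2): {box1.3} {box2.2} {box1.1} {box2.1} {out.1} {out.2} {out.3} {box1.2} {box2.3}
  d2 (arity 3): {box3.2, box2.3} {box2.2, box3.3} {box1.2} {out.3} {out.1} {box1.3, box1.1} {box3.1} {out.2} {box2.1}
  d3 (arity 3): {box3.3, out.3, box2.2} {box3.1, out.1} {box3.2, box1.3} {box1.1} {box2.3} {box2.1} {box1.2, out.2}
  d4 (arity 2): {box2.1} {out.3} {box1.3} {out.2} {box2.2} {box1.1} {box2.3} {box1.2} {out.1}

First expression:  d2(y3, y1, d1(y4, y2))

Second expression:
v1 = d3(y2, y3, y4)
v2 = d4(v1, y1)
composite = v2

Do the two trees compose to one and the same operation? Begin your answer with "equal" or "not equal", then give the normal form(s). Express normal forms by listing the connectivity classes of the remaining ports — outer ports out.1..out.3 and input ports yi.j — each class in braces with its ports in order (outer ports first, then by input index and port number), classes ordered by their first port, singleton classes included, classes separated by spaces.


not equal; the first gives {out.1} {out.2} {out.3} {y1.1} {y1.2} {y1.3} {y2.1} {y2.2} {y2.3} {y3.1, y3.3} {y3.2} {y4.1} {y4.2} {y4.3} and the second {out.1} {out.2} {out.3} {y1.1} {y1.2} {y1.3} {y2.1} {y2.2} {y2.3, y4.2} {y3.1} {y3.2, y4.3} {y3.3} {y4.1}

The first composite normalizes to {out.1} {out.2} {out.3} {y1.1} {y1.2} {y1.3} {y2.1} {y2.2} {y2.3} {y3.1, y3.3} {y3.2} {y4.1} {y4.2} {y4.3}
The second composite normalizes to {out.1} {out.2} {out.3} {y1.1} {y1.2} {y1.3} {y2.1} {y2.2} {y2.3, y4.2} {y3.1} {y3.2, y4.3} {y3.3} {y4.1}
The normal forms differ: not equal.
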